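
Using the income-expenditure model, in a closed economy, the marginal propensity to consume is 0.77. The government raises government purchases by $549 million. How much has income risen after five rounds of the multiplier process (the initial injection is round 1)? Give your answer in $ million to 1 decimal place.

Round 1 adds ΔG = $549 million; each later round is MPC = 0.77 times the previous.
After 5 rounds: 549 + 422.73 + 325.5021 + 250.636617 + 192.99019509 = ΔG·(1 − c^5)/(1 − c) = 549 × (1 − 0.2706784157)/0.23 ≈ $1,740.9 million.

$1,740.9 million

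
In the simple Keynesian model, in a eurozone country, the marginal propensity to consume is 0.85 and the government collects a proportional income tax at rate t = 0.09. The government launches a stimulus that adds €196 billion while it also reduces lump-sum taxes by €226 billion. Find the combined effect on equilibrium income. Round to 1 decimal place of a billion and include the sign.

+€1,713.5 billion

Expenditure multiplier = 1/(1 − c(1−t)) = 1/(1 − 0.85×0.91) = 1/0.2265 ≈ 4.415.
ΔG contributes k·ΔG = (+€196 billion) / 0.2265 ≈ +€865.3 billion.
ΔT of −€226 billion changes first-round spending by −c·ΔT = +€192.1 billion, contributing k·(−c·ΔT) = (+€192.1 billion) / 0.2265 ≈ +€848.1 billion.
Net ΔY = k(ΔG − c·ΔT) = (+€388.1 billion) / 0.2265 ≈ +€1,713.5 billion.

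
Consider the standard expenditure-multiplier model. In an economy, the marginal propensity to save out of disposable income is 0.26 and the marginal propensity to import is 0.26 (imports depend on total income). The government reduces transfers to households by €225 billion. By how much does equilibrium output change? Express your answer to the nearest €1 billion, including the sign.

−€320 billion

MPC = 1 − MPS = 1 − 0.26 = 0.74.
The transfer change shifts disposable income by −€225 billion, so first-round consumption changes by c·ΔTR = 0.74 × (−€225 billion) = −€166.5 billion.
Expenditure multiplier = 1/(1 − c + m) = 1/(1 − 0.74 + 0.26) = 1/0.52 ≈ 1.923.
The transfer multiplier is c × k ≈ 1.423, so ΔY = k × (c·ΔTR) = (−€166.5 billion) / 0.52 ≈ −€320 billion.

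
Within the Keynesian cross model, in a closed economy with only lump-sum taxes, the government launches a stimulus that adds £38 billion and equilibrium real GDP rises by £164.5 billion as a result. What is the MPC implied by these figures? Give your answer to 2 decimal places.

0.77

Implied spending multiplier k = ΔY/ΔG = 164.5/38 ≈ 4.3289.
Since k = 1/(1 − MPC), MPC = 1 − 1/k = 1 − ΔG/ΔY = 1 − 38/164.5 ≈ 0.77.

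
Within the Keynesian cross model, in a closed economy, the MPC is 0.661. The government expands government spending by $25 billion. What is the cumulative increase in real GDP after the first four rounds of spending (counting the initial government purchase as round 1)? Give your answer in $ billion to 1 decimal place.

$59.7 billion

Round 1 adds ΔG = $25 billion; each later round is MPC = 0.661 times the previous.
After 4 rounds: 25 + 16.525 + 10.923025 + 7.220119525 = ΔG·(1 − c^4)/(1 − c) = 25 × (1 − 0.190899960241)/0.339 ≈ $59.7 billion.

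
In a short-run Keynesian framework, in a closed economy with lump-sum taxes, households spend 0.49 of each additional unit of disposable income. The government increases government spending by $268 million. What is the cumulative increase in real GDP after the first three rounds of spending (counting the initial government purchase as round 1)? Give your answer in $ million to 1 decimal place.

$463.7 million

Round 1 adds ΔG = $268 million; each later round is MPC = 0.49 times the previous.
After 3 rounds: 268 + 131.32 + 64.3468 = ΔG·(1 − c^3)/(1 − c) = 268 × (1 − 0.117649)/0.51 ≈ $463.7 million.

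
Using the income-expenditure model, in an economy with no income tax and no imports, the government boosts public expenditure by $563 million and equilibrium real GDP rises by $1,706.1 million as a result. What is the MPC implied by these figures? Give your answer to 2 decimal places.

Implied spending multiplier k = ΔY/ΔG = 1,706.1/563 ≈ 3.0304.
Since k = 1/(1 − MPC), MPC = 1 − 1/k = 1 − ΔG/ΔY = 1 − 563/1,706.1 ≈ 0.67.

0.67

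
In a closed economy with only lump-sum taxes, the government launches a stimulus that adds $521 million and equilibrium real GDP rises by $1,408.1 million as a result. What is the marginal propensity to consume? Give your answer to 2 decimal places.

Implied spending multiplier k = ΔY/ΔG = 1,408.1/521 ≈ 2.7027.
Since k = 1/(1 − MPC), MPC = 1 − 1/k = 1 − ΔG/ΔY = 1 − 521/1,408.1 ≈ 0.63.

0.63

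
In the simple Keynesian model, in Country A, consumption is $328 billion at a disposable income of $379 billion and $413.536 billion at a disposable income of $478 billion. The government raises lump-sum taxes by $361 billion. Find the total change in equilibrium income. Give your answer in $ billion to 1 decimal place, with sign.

−$2,293.4 billion

MPC = ΔC/ΔYd = (413.536 − 328)/(478 − 379) = 85.536/99 = 0.864.
A lump-sum tax change of +$361 billion shifts disposable income by −$361 billion; first-round consumption changes by −c × ΔT = −0.864 × (+$361 billion) = −$311.904 billion.
Expenditure multiplier = 1/(1 − MPC) = 1/(1 − 0.864) = 1/0.136 ≈ 7.353.
The tax multiplier is −c × k ≈ −6.353, so ΔY = k × (−c·ΔT) = (−$311.904 billion) / 0.136 ≈ −$2,293.4 billion.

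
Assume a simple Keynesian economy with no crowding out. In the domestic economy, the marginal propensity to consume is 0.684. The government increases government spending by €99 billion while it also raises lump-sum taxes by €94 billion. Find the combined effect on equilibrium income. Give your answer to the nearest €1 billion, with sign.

Expenditure multiplier = 1/(1 − MPC) = 1/(1 − 0.684) = 1/0.316 ≈ 3.165.
ΔG contributes k·ΔG = (+€99 billion) / 0.316 ≈ +€313.3 billion.
ΔT of +€94 billion changes first-round spending by −c·ΔT = −€64.296 billion, contributing k·(−c·ΔT) = (−€64.296 billion) / 0.316 ≈ −€203.5 billion.
Net ΔY = k(ΔG − c·ΔT) = (+€34.704 billion) / 0.316 ≈ +€110 billion.

+€110 billion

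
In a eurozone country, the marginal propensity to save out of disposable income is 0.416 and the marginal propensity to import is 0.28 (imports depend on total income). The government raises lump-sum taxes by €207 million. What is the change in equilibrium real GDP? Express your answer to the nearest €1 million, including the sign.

MPC = 1 − MPS = 1 − 0.416 = 0.584.
A lump-sum tax change of +€207 million shifts disposable income by −€207 million; first-round consumption changes by −c × ΔT = −0.584 × (+€207 million) = −€120.888 million.
Expenditure multiplier = 1/(1 − c + m) = 1/(1 − 0.584 + 0.28) = 1/0.696 ≈ 1.437.
The tax multiplier is −c × k ≈ −0.839, so ΔY = k × (−c·ΔT) = (−€120.888 million) / 0.696 ≈ −€174 million.

−€174 million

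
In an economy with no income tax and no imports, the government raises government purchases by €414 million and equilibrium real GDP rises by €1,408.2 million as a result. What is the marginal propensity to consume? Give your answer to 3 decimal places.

0.706

Implied spending multiplier k = ΔY/ΔG = 1,408.2/414 ≈ 3.4014.
Since k = 1/(1 − MPC), MPC = 1 − 1/k = 1 − ΔG/ΔY = 1 − 414/1,408.2 ≈ 0.706.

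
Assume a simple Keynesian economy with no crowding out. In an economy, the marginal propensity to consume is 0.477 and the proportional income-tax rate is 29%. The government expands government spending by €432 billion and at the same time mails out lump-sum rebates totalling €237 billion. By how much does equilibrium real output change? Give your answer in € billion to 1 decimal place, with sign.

Expenditure multiplier = 1/(1 − c(1−t)) = 1/(1 − 0.477×0.71) = 1/0.66133 ≈ 1.512.
ΔG contributes k·ΔG = (+€432 billion) / 0.66133 ≈ +€653.2 billion.
ΔT of −€237 billion changes first-round spending by −c·ΔT = +€113.049 billion, contributing k·(−c·ΔT) = (+€113.049 billion) / 0.66133 ≈ +€170.9 billion.
Net ΔY = k(ΔG − c·ΔT) = (+€545.049 billion) / 0.66133 ≈ +€824.2 billion.

+€824.2 billion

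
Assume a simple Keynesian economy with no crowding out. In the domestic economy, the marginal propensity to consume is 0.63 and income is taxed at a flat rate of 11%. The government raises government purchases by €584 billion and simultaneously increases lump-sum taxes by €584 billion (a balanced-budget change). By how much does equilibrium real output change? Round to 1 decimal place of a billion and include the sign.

Expenditure multiplier = 1/(1 − c(1−t)) = 1/(1 − 0.63×0.89) = 1/0.4393 ≈ 2.276.
ΔG contributes k·ΔG = (+€584 billion) / 0.4393 ≈ +€1,329.4 billion.
ΔT of +€584 billion changes first-round spending by −c·ΔT = −€367.92 billion, contributing k·(−c·ΔT) = (−€367.92 billion) / 0.4393 ≈ −€837.5 billion.
Net ΔY = k(ΔG − c·ΔT) = (+€216.08 billion) / 0.4393 ≈ +€491.9 billion.

+€491.9 billion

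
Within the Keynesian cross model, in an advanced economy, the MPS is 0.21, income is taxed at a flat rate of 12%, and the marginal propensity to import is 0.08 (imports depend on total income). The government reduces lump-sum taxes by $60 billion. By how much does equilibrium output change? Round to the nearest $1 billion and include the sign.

MPC = 1 − MPS = 1 − 0.21 = 0.79.
A lump-sum tax change of −$60 billion shifts disposable income by +$60 billion; first-round consumption changes by −c × ΔT = −0.79 × (−$60 billion) = +$47.4 billion.
Expenditure multiplier = 1/(1 − c(1−t) + m) = 1/(1 − 0.79×0.88 + 0.08) = 1/0.3848 ≈ 2.599.
The tax multiplier is −c × k ≈ −2.053, so ΔY = k × (−c·ΔT) = (+$47.4 billion) / 0.3848 ≈ +$123 billion.

+$123 billion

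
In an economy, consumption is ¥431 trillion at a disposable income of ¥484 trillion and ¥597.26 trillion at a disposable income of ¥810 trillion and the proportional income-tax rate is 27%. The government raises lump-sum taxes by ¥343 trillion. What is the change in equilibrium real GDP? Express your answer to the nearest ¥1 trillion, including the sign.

−¥279 trillion

MPC = ΔC/ΔYd = (597.26 − 431)/(810 − 484) = 166.26/326 = 0.51.
A lump-sum tax change of +¥343 trillion shifts disposable income by −¥343 trillion; first-round consumption changes by −c × ΔT = −0.51 × (+¥343 trillion) = −¥174.93 trillion.
Expenditure multiplier = 1/(1 − c(1−t)) = 1/(1 − 0.51×0.73) = 1/0.6277 ≈ 1.593.
The tax multiplier is −c × k ≈ −0.812, so ΔY = k × (−c·ΔT) = (−¥174.93 trillion) / 0.6277 ≈ −¥279 trillion.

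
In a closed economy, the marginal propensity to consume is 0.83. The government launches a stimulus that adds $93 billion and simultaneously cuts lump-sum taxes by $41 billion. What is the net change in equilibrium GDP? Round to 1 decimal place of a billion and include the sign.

Expenditure multiplier = 1/(1 − MPC) = 1/(1 − 0.83) = 1/0.17 ≈ 5.882.
ΔG contributes k·ΔG = (+$93 billion) / 0.17 ≈ +$547.1 billion.
ΔT of −$41 billion changes first-round spending by −c·ΔT = +$34.03 billion, contributing k·(−c·ΔT) = (+$34.03 billion) / 0.17 ≈ +$200.2 billion.
Net ΔY = k(ΔG − c·ΔT) = (+$127.03 billion) / 0.17 ≈ +$747.2 billion.

+$747.2 billion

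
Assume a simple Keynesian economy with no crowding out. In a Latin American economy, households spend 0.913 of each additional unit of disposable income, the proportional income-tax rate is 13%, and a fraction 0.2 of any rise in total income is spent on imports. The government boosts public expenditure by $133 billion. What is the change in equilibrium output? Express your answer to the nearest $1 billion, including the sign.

Government-spending multiplier = 1/(1 − c(1−t) + m) = 1/(1 − 0.913×0.87 + 0.2) = 1/0.40569 ≈ 2.465.
ΔY = k × ΔG = (+$133 billion) / 0.40569 ≈ +$328 billion.

+$328 billion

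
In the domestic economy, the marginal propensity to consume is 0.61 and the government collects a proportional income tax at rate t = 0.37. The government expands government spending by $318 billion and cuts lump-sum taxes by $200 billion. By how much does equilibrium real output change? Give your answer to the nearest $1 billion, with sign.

+$715 billion

Expenditure multiplier = 1/(1 − c(1−t)) = 1/(1 − 0.61×0.63) = 1/0.6157 ≈ 1.624.
ΔG contributes k·ΔG = (+$318 billion) / 0.6157 ≈ +$516.5 billion.
ΔT of −$200 billion changes first-round spending by −c·ΔT = +$122 billion, contributing k·(−c·ΔT) = (+$122 billion) / 0.6157 ≈ +$198.1 billion.
Net ΔY = k(ΔG − c·ΔT) = (+$440 billion) / 0.6157 ≈ +$715 billion.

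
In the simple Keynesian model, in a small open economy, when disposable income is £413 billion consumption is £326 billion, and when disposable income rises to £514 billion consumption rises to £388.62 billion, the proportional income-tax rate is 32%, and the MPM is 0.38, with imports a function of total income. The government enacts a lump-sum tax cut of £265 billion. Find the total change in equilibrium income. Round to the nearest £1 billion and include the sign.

MPC = ΔC/ΔYd = (388.62 − 326)/(514 − 413) = 62.62/101 = 0.62.
A lump-sum tax change of −£265 billion shifts disposable income by +£265 billion; first-round consumption changes by −c × ΔT = −0.62 × (−£265 billion) = +£164.3 billion.
Expenditure multiplier = 1/(1 − c(1−t) + m) = 1/(1 − 0.62×0.68 + 0.38) = 1/0.9584 ≈ 1.043.
The tax multiplier is −c × k ≈ −0.647, so ΔY = k × (−c·ΔT) = (+£164.3 billion) / 0.9584 ≈ +£171 billion.

+£171 billion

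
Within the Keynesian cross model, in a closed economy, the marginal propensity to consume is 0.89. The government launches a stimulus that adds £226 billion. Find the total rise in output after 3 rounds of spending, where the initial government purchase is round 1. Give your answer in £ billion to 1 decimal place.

£606.2 billion

Round 1 adds ΔG = £226 billion; each later round is MPC = 0.89 times the previous.
After 3 rounds: 226 + 201.14 + 179.0146 = ΔG·(1 − c^3)/(1 − c) = 226 × (1 − 0.704969)/0.11 ≈ £606.2 billion.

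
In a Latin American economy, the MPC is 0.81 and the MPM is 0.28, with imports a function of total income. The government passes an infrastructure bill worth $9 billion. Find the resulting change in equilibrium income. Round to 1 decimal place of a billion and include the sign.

+$19.1 billion

Government-spending multiplier = 1/(1 − c + m) = 1/(1 − 0.81 + 0.28) = 1/0.47 ≈ 2.128.
ΔY = k × ΔG = (+$9 billion) / 0.47 ≈ +$19.1 billion.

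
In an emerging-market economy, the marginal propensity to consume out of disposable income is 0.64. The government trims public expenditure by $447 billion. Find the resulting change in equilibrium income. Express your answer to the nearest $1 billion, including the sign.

Government-spending multiplier = 1/(1 − MPC) = 1/(1 − 0.64) = 1/0.36 ≈ 2.778.
ΔY = k × ΔG = (−$447 billion) / 0.36 ≈ −$1,242 billion.

−$1,242 billion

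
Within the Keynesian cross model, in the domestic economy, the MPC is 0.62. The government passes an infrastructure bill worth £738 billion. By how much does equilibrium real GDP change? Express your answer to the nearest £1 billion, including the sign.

Spending multiplier = 1/(1 − MPC) = 1/(1 − 0.62) = 1/0.38 ≈ 2.632.
ΔY = k × ΔG = (+£738 billion) / 0.38 ≈ +£1,942 billion.

+£1,942 billion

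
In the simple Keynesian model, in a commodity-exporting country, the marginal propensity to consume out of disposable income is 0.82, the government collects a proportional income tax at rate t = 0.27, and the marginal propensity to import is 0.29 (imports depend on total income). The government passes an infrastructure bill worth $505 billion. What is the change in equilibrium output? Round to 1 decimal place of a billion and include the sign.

Spending multiplier = 1/(1 − c(1−t) + m) = 1/(1 − 0.82×0.73 + 0.29) = 1/0.6914 ≈ 1.446.
ΔY = k × ΔG = (+$505 billion) / 0.6914 ≈ +$730.4 billion.

+$730.4 billion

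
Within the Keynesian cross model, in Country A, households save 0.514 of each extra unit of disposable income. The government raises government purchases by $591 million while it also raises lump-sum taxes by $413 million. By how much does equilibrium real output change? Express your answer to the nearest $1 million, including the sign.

+$759 million

MPC = 1 − MPS = 1 − 0.514 = 0.486.
Expenditure multiplier = 1/(1 − MPC) = 1/(1 − 0.486) = 1/0.514 ≈ 1.946.
ΔG contributes k·ΔG = (+$591 million) / 0.514 ≈ +$1,149.8 million.
ΔT of +$413 million changes first-round spending by −c·ΔT = −$200.718 million, contributing k·(−c·ΔT) = (−$200.718 million) / 0.514 ≈ −$390.5 million.
Net ΔY = k(ΔG − c·ΔT) = (+$390.282 million) / 0.514 ≈ +$759 million.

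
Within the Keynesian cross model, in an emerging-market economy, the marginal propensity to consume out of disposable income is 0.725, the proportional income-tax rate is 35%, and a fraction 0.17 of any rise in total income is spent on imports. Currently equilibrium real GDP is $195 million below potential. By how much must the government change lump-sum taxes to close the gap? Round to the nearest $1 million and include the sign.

−$188 million

Spending multiplier = 1/(1 − c(1−t) + m) = 1/(1 − 0.725×0.65 + 0.17) = 1/0.69875 ≈ 1.431.
Tax multiplier = −c·k = −0.725/0.69875 ≈ −1.038. Need ΔY = +$195 million, so ΔT = ΔY/(−c·k) = −(+$195 million) × 0.69875 / 0.725 ≈ −$188 million.
The government should cut lump-sum taxes by $188 million.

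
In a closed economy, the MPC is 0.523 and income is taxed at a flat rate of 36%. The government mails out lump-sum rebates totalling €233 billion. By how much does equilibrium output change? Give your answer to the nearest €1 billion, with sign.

+€183 billion

A lump-sum tax change of −€233 billion shifts disposable income by +€233 billion; first-round consumption changes by −c × ΔT = −0.523 × (−€233 billion) = +€121.859 billion.
Expenditure multiplier = 1/(1 − c(1−t)) = 1/(1 − 0.523×0.64) = 1/0.66528 ≈ 1.503.
The tax multiplier is −c × k ≈ −0.786, so ΔY = k × (−c·ΔT) = (+€121.859 billion) / 0.66528 ≈ +€183 billion.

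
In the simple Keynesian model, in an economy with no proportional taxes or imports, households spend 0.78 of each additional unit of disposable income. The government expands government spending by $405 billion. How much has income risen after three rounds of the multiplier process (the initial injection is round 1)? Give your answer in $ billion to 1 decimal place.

Round 1 adds ΔG = $405 billion; each later round is MPC = 0.78 times the previous.
After 3 rounds: 405 + 315.9 + 246.402 = ΔG·(1 − c^3)/(1 − c) = 405 × (1 − 0.474552)/0.22 ≈ $967.3 billion.

$967.3 billion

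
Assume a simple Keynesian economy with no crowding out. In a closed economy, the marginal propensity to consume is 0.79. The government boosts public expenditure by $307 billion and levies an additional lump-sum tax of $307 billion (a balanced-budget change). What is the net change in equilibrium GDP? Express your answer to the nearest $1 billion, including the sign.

+$307 billion

Expenditure multiplier = 1/(1 − MPC) = 1/(1 − 0.79) = 1/0.21 ≈ 4.762.
ΔG contributes k·ΔG = (+$307 billion) / 0.21 ≈ +$1,461.9 billion.
ΔT of +$307 billion changes first-round spending by −c·ΔT = −$242.53 billion, contributing k·(−c·ΔT) = (−$242.53 billion) / 0.21 ≈ −$1,154.9 billion.
With ΔG = ΔT and no other leakages, the balanced-budget multiplier is 1, so ΔY = ΔG = +$307 billion.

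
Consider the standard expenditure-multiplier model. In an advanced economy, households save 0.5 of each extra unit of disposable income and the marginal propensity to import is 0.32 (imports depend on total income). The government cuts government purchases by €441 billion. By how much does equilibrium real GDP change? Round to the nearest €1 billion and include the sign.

MPC = 1 − MPS = 1 − 0.5 = 0.5.
Expenditure multiplier = 1/(1 − c + m) = 1/(1 − 0.5 + 0.32) = 1/0.82 ≈ 1.22.
ΔY = k × ΔG = (−€441 billion) / 0.82 ≈ −€538 billion.

−€538 billion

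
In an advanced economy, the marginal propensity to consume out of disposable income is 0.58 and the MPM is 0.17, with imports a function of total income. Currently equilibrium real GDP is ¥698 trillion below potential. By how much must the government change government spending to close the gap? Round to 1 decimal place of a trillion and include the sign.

+¥411.8 trillion

Spending multiplier = 1/(1 − c + m) = 1/(1 − 0.58 + 0.17) = 1/0.59 ≈ 1.695.
Need ΔY = +¥698 trillion, so ΔG = ΔY/k = (+¥698 trillion) × 0.59 ≈ +¥411.8 trillion.
The government should increase government spending by ¥411.8 trillion.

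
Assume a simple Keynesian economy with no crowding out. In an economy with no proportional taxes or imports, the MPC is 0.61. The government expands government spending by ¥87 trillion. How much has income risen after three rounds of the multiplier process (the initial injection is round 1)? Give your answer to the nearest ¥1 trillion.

¥172 trillion

Round 1 adds ΔG = ¥87 trillion; each later round is MPC = 0.61 times the previous.
After 3 rounds: 87 + 53.07 + 32.3727 = ΔG·(1 − c^3)/(1 − c) = 87 × (1 − 0.226981)/0.39 ≈ ¥172 trillion.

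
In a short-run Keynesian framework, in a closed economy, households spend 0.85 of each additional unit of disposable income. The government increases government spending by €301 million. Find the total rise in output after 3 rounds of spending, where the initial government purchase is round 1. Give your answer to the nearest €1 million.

Round 1 adds ΔG = €301 million; each later round is MPC = 0.85 times the previous.
After 3 rounds: 301 + 255.85 + 217.4725 = ΔG·(1 − c^3)/(1 − c) = 301 × (1 − 0.614125)/0.15 ≈ €774 million.

€774 million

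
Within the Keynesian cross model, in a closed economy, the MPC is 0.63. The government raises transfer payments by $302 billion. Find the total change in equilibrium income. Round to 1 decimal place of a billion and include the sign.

+$514.2 billion

The transfer change shifts disposable income by +$302 billion, so first-round consumption changes by c·ΔTR = 0.63 × (+$302 billion) = +$190.26 billion.
Expenditure multiplier = 1/(1 − MPC) = 1/(1 − 0.63) = 1/0.37 ≈ 2.703.
The transfer multiplier is c × k ≈ 1.703, so ΔY = k × (c·ΔTR) = (+$190.26 billion) / 0.37 ≈ +$514.2 billion.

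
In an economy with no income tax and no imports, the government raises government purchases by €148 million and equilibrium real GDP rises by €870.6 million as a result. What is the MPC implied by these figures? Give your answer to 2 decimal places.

Implied spending multiplier k = ΔY/ΔG = 870.6/148 ≈ 5.8824.
Since k = 1/(1 − MPC), MPC = 1 − 1/k = 1 − ΔG/ΔY = 1 − 148/870.6 ≈ 0.83.

0.83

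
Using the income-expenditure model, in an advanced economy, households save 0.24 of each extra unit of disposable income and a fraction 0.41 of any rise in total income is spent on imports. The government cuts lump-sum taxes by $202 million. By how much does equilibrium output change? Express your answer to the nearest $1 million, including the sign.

+$236 million

MPC = 1 − MPS = 1 − 0.24 = 0.76.
A lump-sum tax change of −$202 million shifts disposable income by +$202 million; first-round consumption changes by −c × ΔT = −0.76 × (−$202 million) = +$153.52 million.
Expenditure multiplier = 1/(1 − c + m) = 1/(1 − 0.76 + 0.41) = 1/0.65 ≈ 1.538.
The tax multiplier is −c × k ≈ −1.169, so ΔY = k × (−c·ΔT) = (+$153.52 million) / 0.65 ≈ +$236 million.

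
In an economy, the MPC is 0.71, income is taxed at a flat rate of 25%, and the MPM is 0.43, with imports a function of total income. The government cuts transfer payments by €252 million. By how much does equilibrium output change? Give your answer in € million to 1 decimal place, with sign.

The transfer change shifts disposable income by −€252 million, so first-round consumption changes by c·ΔTR = 0.71 × (−€252 million) = −€178.92 million.
Expenditure multiplier = 1/(1 − c(1−t) + m) = 1/(1 − 0.71×0.75 + 0.43) = 1/0.8975 ≈ 1.114.
The transfer multiplier is c × k ≈ 0.791, so ΔY = k × (c·ΔTR) = (−€178.92 million) / 0.8975 ≈ −€199.4 million.

−€199.4 million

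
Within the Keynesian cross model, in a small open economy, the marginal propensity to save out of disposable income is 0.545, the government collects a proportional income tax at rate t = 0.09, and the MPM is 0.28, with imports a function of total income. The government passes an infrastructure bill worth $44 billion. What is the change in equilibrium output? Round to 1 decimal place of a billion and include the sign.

MPC = 1 − MPS = 1 − 0.545 = 0.455.
Expenditure multiplier = 1/(1 − c(1−t) + m) = 1/(1 − 0.455×0.91 + 0.28) = 1/0.86595 ≈ 1.155.
ΔY = k × ΔG = (+$44 billion) / 0.86595 ≈ +$50.8 billion.

+$50.8 billion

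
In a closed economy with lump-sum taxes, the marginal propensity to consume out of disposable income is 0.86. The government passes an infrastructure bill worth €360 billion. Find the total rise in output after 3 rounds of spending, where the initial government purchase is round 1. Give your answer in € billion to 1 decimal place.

€935.9 billion

Round 1 adds ΔG = €360 billion; each later round is MPC = 0.86 times the previous.
After 3 rounds: 360 + 309.6 + 266.256 = ΔG·(1 − c^3)/(1 − c) = 360 × (1 − 0.636056)/0.14 ≈ €935.9 billion.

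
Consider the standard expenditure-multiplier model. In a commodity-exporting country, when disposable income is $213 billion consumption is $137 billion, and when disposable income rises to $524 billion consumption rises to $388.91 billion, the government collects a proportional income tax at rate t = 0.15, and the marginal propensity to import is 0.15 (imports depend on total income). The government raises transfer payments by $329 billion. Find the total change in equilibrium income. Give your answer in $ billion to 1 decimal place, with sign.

+$577.4 billion

MPC = ΔC/ΔYd = (388.91 − 137)/(524 − 213) = 251.91/311 = 0.81.
The transfer change shifts disposable income by +$329 billion, so first-round consumption changes by c·ΔTR = 0.81 × (+$329 billion) = +$266.49 billion.
Expenditure multiplier = 1/(1 − c(1−t) + m) = 1/(1 − 0.81×0.85 + 0.15) = 1/0.4615 ≈ 2.167.
The transfer multiplier is c × k ≈ 1.755, so ΔY = k × (c·ΔTR) = (+$266.49 billion) / 0.4615 ≈ +$577.4 billion.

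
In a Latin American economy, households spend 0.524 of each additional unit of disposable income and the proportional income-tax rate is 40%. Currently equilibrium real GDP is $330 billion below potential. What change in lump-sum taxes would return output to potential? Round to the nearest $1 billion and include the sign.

Spending multiplier = 1/(1 − c(1−t)) = 1/(1 − 0.524×0.6) = 1/0.6856 ≈ 1.459.
Tax multiplier = −c·k = −0.524/0.6856 ≈ −0.764. Need ΔY = +$330 billion, so ΔT = ΔY/(−c·k) = −(+$330 billion) × 0.6856 / 0.524 ≈ −$432 billion.
The government should cut lump-sum taxes by $432 billion.

−$432 billion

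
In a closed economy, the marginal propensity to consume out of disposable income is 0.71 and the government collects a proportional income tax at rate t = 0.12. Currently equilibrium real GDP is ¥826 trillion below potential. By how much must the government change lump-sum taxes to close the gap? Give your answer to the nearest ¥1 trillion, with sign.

−¥437 trillion

Spending multiplier = 1/(1 − c(1−t)) = 1/(1 − 0.71×0.88) = 1/0.3752 ≈ 2.665.
Tax multiplier = −c·k = −0.71/0.3752 ≈ −1.892. Need ΔY = +¥826 trillion, so ΔT = ΔY/(−c·k) = −(+¥826 trillion) × 0.3752 / 0.71 ≈ −¥437 trillion.
The government should cut lump-sum taxes by ¥437 trillion.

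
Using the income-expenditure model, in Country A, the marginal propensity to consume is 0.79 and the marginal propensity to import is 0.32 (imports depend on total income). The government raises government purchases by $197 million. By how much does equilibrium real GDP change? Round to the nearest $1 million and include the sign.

Expenditure multiplier = 1/(1 − c + m) = 1/(1 − 0.79 + 0.32) = 1/0.53 ≈ 1.887.
ΔY = k × ΔG = (+$197 million) / 0.53 ≈ +$372 million.

+$372 million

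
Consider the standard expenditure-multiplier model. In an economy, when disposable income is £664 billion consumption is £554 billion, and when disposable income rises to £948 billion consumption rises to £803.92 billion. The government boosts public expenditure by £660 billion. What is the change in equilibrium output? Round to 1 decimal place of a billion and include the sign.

MPC = ΔC/ΔYd = (803.92 − 554)/(948 − 664) = 249.92/284 = 0.88.
Expenditure multiplier = 1/(1 − MPC) = 1/(1 − 0.88) = 1/0.12 ≈ 8.333.
ΔY = k × ΔG = (+£660 billion) / 0.12 = +£5,500 billion.

+£5,500.0 billion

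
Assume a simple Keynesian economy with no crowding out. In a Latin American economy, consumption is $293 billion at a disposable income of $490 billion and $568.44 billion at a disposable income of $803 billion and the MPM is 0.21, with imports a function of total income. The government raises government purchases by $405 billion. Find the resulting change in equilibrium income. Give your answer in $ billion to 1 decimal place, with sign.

+$1,227.3 billion

MPC = ΔC/ΔYd = (568.44 − 293)/(803 − 490) = 275.44/313 = 0.88.
Government-spending multiplier = 1/(1 − c + m) = 1/(1 − 0.88 + 0.21) = 1/0.33 ≈ 3.03.
ΔY = k × ΔG = (+$405 billion) / 0.33 ≈ +$1,227.3 billion.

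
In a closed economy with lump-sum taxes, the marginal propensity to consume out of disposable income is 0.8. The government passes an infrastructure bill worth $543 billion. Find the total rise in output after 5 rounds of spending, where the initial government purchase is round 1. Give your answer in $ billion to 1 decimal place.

Round 1 adds ΔG = $543 billion; each later round is MPC = 0.8 times the previous.
After 5 rounds: 543 + 434.4 + 347.52 + 278.016 + 222.4128 = ΔG·(1 − c^5)/(1 − c) = 543 × (1 − 0.32768)/0.2 ≈ $1,825.3 billion.

$1,825.3 billion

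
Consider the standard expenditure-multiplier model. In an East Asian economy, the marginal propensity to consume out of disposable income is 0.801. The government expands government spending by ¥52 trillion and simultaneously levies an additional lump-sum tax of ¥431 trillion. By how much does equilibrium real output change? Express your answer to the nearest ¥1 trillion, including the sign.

Expenditure multiplier = 1/(1 − MPC) = 1/(1 − 0.801) = 1/0.199 ≈ 5.025.
ΔG contributes k·ΔG = (+¥52 trillion) / 0.199 ≈ +¥261.3 trillion.
ΔT of +¥431 trillion changes first-round spending by −c·ΔT = −¥345.231 trillion, contributing k·(−c·ΔT) = (−¥345.231 trillion) / 0.199 ≈ −¥1,734.8 trillion.
Net ΔY = k(ΔG − c·ΔT) = (−¥293.231 trillion) / 0.199 ≈ −¥1,474 trillion.

−¥1,474 trillion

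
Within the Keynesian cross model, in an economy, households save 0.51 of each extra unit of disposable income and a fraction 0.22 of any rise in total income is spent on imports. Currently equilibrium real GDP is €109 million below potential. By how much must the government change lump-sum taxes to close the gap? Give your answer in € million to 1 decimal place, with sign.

MPC = 1 − MPS = 1 − 0.51 = 0.49.
Spending multiplier = 1/(1 − c + m) = 1/(1 − 0.49 + 0.22) = 1/0.73 ≈ 1.37.
Tax multiplier = −c·k = −0.49/0.73 ≈ −0.671. Need ΔY = +€109 million, so ΔT = ΔY/(−c·k) = −(+€109 million) × 0.73 / 0.49 ≈ −€162.4 million.
The government should cut lump-sum taxes by €162.4 million.

−€162.4 million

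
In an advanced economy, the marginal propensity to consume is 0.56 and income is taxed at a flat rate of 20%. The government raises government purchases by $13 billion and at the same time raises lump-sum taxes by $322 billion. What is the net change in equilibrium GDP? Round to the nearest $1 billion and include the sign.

−$303 billion

Expenditure multiplier = 1/(1 − c(1−t)) = 1/(1 − 0.56×0.8) = 1/0.552 ≈ 1.812.
ΔG contributes k·ΔG = (+$13 billion) / 0.552 ≈ +$23.6 billion.
ΔT of +$322 billion changes first-round spending by −c·ΔT = −$180.32 billion, contributing k·(−c·ΔT) = (−$180.32 billion) / 0.552 ≈ −$326.7 billion.
Net ΔY = k(ΔG − c·ΔT) = (−$167.32 billion) / 0.552 ≈ −$303 billion.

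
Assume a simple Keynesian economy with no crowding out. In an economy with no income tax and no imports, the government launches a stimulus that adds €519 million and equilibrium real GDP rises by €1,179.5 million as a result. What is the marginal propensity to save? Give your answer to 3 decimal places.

0.440

Implied spending multiplier k = ΔY/ΔG = 1,179.5/519 ≈ 2.2726.
Since k = 1/(1 − MPC), MPC = 1 − 1/k = 1 − ΔG/ΔY = 1 − 519/1,179.5 ≈ 0.560.
MPS = 1 − MPC = 0.440.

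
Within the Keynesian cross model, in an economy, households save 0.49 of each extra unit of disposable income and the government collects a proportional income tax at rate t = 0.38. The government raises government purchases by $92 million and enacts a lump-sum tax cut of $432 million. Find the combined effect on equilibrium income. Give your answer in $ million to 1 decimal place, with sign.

+$456.7 million

MPC = 1 − MPS = 1 − 0.49 = 0.51.
Expenditure multiplier = 1/(1 − c(1−t)) = 1/(1 − 0.51×0.62) = 1/0.6838 ≈ 1.462.
ΔG contributes k·ΔG = (+$92 million) / 0.6838 ≈ +$134.5 million.
ΔT of −$432 million changes first-round spending by −c·ΔT = +$220.32 million, contributing k·(−c·ΔT) = (+$220.32 million) / 0.6838 ≈ +$322.2 million.
Net ΔY = k(ΔG − c·ΔT) = (+$312.32 million) / 0.6838 ≈ +$456.7 million.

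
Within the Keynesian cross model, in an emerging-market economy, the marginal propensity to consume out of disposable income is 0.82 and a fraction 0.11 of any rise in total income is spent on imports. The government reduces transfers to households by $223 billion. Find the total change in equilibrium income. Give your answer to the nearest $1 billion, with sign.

−$631 billion

The transfer change shifts disposable income by −$223 billion, so first-round consumption changes by c·ΔTR = 0.82 × (−$223 billion) = −$182.86 billion.
Expenditure multiplier = 1/(1 − c + m) = 1/(1 − 0.82 + 0.11) = 1/0.29 ≈ 3.448.
The transfer multiplier is c × k ≈ 2.828, so ΔY = k × (c·ΔTR) = (−$182.86 billion) / 0.29 ≈ −$631 billion.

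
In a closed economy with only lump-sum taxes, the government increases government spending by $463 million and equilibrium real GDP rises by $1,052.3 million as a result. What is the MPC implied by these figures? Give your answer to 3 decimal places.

Implied spending multiplier k = ΔY/ΔG = 1,052.3/463 ≈ 2.2728.
Since k = 1/(1 − MPC), MPC = 1 − 1/k = 1 − ΔG/ΔY = 1 − 463/1,052.3 ≈ 0.560.

0.560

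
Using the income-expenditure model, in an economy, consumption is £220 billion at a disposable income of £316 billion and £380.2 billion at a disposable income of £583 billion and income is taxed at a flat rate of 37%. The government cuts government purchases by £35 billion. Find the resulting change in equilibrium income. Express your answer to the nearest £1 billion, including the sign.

−£56 billion

MPC = ΔC/ΔYd = (380.2 − 220)/(583 − 316) = 160.2/267 = 0.6.
Spending multiplier = 1/(1 − c(1−t)) = 1/(1 − 0.6×0.63) = 1/0.622 ≈ 1.608.
ΔY = k × ΔG = (−£35 billion) / 0.622 ≈ −£56 billion.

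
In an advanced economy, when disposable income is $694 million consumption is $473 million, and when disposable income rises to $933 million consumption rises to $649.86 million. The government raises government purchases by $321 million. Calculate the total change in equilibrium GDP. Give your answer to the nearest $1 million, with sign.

+$1,235 million

MPC = ΔC/ΔYd = (649.86 − 473)/(933 − 694) = 176.86/239 = 0.74.
Government-spending multiplier = 1/(1 − MPC) = 1/(1 − 0.74) = 1/0.26 ≈ 3.846.
ΔY = k × ΔG = (+$321 million) / 0.26 ≈ +$1,235 million.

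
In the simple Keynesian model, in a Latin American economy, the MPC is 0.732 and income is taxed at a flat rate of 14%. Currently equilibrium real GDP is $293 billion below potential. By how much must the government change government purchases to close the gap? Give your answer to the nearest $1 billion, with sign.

Spending multiplier = 1/(1 − c(1−t)) = 1/(1 − 0.732×0.86) = 1/0.37048 ≈ 2.699.
Need ΔY = +$293 billion, so ΔG = ΔY/k = (+$293 billion) × 0.37048 ≈ +$109 billion.
The government should increase government purchases by $109 billion.

+$109 billion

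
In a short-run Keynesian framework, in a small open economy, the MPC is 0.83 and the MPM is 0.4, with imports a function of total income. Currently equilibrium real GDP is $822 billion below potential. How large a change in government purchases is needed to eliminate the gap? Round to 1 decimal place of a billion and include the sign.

Spending multiplier = 1/(1 − c + m) = 1/(1 − 0.83 + 0.4) = 1/0.57 ≈ 1.754.
Need ΔY = +$822 billion, so ΔG = ΔY/k = (+$822 billion) × 0.57 ≈ +$468.5 billion.
The government should increase government purchases by $468.5 billion.

+$468.5 billion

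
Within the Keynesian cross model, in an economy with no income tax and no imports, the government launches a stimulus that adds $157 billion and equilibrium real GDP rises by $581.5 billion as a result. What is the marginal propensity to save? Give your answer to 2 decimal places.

0.27

Implied spending multiplier k = ΔY/ΔG = 581.5/157 ≈ 3.7038.
Since k = 1/(1 − MPC), MPC = 1 − 1/k = 1 − ΔG/ΔY = 1 − 157/581.5 ≈ 0.73.
MPS = 1 − MPC = 0.27.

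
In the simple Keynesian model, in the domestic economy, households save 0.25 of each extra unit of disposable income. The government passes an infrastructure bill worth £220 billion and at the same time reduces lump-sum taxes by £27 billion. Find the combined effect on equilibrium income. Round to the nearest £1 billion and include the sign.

+£961 billion

MPC = 1 − MPS = 1 − 0.25 = 0.75.
Expenditure multiplier = 1/(1 − MPC) = 1/(1 − 0.75) = 1/0.25 = 4.
ΔG contributes k·ΔG = (+£220 billion) / 0.25 = +£880 billion.
ΔT of −£27 billion changes first-round spending by −c·ΔT = +£20.25 billion, contributing k·(−c·ΔT) = (+£20.25 billion) / 0.25 = +£81 billion.
Net ΔY = k(ΔG − c·ΔT) = (+£240.25 billion) / 0.25 = +£961 billion.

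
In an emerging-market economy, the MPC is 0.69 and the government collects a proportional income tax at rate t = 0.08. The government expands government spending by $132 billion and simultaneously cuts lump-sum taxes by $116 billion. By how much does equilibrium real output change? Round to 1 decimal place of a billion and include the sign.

Expenditure multiplier = 1/(1 − c(1−t)) = 1/(1 − 0.69×0.92) = 1/0.3652 ≈ 2.738.
ΔG contributes k·ΔG = (+$132 billion) / 0.3652 ≈ +$361.4 billion.
ΔT of −$116 billion changes first-round spending by −c·ΔT = +$80.04 billion, contributing k·(−c·ΔT) = (+$80.04 billion) / 0.3652 ≈ +$219.2 billion.
Net ΔY = k(ΔG − c·ΔT) = (+$212.04 billion) / 0.3652 ≈ +$580.6 billion.

+$580.6 billion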